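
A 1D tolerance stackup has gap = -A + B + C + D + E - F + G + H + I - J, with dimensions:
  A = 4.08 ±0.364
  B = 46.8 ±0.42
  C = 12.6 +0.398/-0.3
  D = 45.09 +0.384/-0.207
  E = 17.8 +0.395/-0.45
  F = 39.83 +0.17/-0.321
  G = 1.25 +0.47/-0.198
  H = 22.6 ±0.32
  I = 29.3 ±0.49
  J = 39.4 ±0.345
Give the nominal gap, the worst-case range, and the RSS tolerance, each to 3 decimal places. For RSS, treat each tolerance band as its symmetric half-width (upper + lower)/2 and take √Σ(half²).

nominal=92.130 wc=[88.866,96.037] rss=1.153

Stack each dimension's contribution:
  -A: nom -4.080 → Σnom=-4.080; wc +0.364/-0.364 → slack +0.364/-0.364; half-tol=0.364, Σhalf²=0.132496
  +B: nom +46.800 → Σnom=42.720; wc +0.420/-0.420 → slack +0.784/-0.784; half-tol=0.420, Σhalf²=0.308896
  +C: nom +12.600 → Σnom=55.320; wc +0.398/-0.300 → slack +1.182/-1.084; half-tol=0.349, Σhalf²=0.430697
  +D: nom +45.090 → Σnom=100.410; wc +0.384/-0.207 → slack +1.566/-1.291; half-tol=0.295, Σhalf²=0.518017
  +E: nom +17.800 → Σnom=118.210; wc +0.395/-0.450 → slack +1.961/-1.741; half-tol=0.422, Σhalf²=0.696523
  -F: nom -39.830 → Σnom=78.380; wc +0.321/-0.170 → slack +2.282/-1.911; half-tol=0.245, Σhalf²=0.756794
  +G: nom +1.250 → Σnom=79.630; wc +0.470/-0.198 → slack +2.752/-2.109; half-tol=0.334, Σhalf²=0.868350
  +H: nom +22.600 → Σnom=102.230; wc +0.320/-0.320 → slack +3.072/-2.429; half-tol=0.320, Σhalf²=0.970750
  +I: nom +29.300 → Σnom=131.530; wc +0.490/-0.490 → slack +3.562/-2.919; half-tol=0.490, Σhalf²=1.210850
  -J: nom -39.400 → Σnom=92.130; wc +0.345/-0.345 → slack +3.907/-3.264; half-tol=0.345, Σhalf²=1.329875
Nominal = 92.130. Worst-case = [92.130 - 3.264, 92.130 + 3.907] = [88.866, 96.037]. RSS = √1.329875 = 1.153.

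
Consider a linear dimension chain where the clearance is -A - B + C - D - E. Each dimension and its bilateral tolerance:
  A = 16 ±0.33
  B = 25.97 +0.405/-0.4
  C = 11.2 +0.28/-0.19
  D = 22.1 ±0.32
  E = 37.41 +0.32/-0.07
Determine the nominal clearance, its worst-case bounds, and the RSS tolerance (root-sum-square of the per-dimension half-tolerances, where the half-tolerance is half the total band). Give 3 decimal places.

nominal=-90.280 wc=[-91.845,-88.880] rss=0.683

Stack each dimension's contribution:
  -A: nom -16.000 → Σnom=-16.000; wc +0.330/-0.330 → slack +0.330/-0.330; half-tol=0.330, Σhalf²=0.108900
  -B: nom -25.970 → Σnom=-41.970; wc +0.400/-0.405 → slack +0.730/-0.735; half-tol=0.403, Σhalf²=0.270906
  +C: nom +11.200 → Σnom=-30.770; wc +0.280/-0.190 → slack +1.010/-0.925; half-tol=0.235, Σhalf²=0.326131
  -D: nom -22.100 → Σnom=-52.870; wc +0.320/-0.320 → slack +1.330/-1.245; half-tol=0.320, Σhalf²=0.428531
  -E: nom -37.410 → Σnom=-90.280; wc +0.070/-0.320 → slack +1.400/-1.565; half-tol=0.195, Σhalf²=0.466556
Nominal = -90.280. Worst-case = [-90.280 - 1.565, -90.280 + 1.400] = [-91.845, -88.880]. RSS = √0.466556 = 0.683.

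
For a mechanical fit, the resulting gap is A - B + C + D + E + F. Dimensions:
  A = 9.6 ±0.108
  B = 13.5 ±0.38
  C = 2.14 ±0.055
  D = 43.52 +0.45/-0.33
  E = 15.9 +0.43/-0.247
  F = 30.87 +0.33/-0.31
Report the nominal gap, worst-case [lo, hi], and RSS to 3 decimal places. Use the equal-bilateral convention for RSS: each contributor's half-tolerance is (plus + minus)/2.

nominal=88.530 wc=[87.100,90.283] rss=0.727

Stack each dimension's contribution:
  +A: nom +9.600 → Σnom=9.600; wc +0.108/-0.108 → slack +0.108/-0.108; half-tol=0.108, Σhalf²=0.011664
  -B: nom -13.500 → Σnom=-3.900; wc +0.380/-0.380 → slack +0.488/-0.488; half-tol=0.380, Σhalf²=0.156064
  +C: nom +2.140 → Σnom=-1.760; wc +0.055/-0.055 → slack +0.543/-0.543; half-tol=0.055, Σhalf²=0.159089
  +D: nom +43.520 → Σnom=41.760; wc +0.450/-0.330 → slack +0.993/-0.873; half-tol=0.390, Σhalf²=0.311189
  +E: nom +15.900 → Σnom=57.660; wc +0.430/-0.247 → slack +1.423/-1.120; half-tol=0.339, Σhalf²=0.425771
  +F: nom +30.870 → Σnom=88.530; wc +0.330/-0.310 → slack +1.753/-1.430; half-tol=0.320, Σhalf²=0.528171
Nominal = 88.530. Worst-case = [88.530 - 1.430, 88.530 + 1.753] = [87.100, 90.283]. RSS = √0.528171 = 0.727.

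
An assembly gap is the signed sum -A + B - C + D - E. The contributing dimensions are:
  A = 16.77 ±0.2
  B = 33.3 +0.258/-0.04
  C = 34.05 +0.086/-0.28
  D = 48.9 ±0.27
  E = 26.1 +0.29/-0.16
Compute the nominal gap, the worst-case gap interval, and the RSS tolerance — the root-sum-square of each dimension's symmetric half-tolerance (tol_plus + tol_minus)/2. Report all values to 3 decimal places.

Stack each dimension's contribution:
  -A: nom -16.770 → Σnom=-16.770; wc +0.200/-0.200 → slack +0.200/-0.200; half-tol=0.200, Σhalf²=0.040000
  +B: nom +33.300 → Σnom=16.530; wc +0.258/-0.040 → slack +0.458/-0.240; half-tol=0.149, Σhalf²=0.062201
  -C: nom -34.050 → Σnom=-17.520; wc +0.280/-0.086 → slack +0.738/-0.326; half-tol=0.183, Σhalf²=0.095690
  +D: nom +48.900 → Σnom=31.380; wc +0.270/-0.270 → slack +1.008/-0.596; half-tol=0.270, Σhalf²=0.168590
  -E: nom -26.100 → Σnom=5.280; wc +0.160/-0.290 → slack +1.168/-0.886; half-tol=0.225, Σhalf²=0.219215
Nominal = 5.280. Worst-case = [5.280 - 0.886, 5.280 + 1.168] = [4.394, 6.448]. RSS = √0.219215 = 0.468.

nominal=5.280 wc=[4.394,6.448] rss=0.468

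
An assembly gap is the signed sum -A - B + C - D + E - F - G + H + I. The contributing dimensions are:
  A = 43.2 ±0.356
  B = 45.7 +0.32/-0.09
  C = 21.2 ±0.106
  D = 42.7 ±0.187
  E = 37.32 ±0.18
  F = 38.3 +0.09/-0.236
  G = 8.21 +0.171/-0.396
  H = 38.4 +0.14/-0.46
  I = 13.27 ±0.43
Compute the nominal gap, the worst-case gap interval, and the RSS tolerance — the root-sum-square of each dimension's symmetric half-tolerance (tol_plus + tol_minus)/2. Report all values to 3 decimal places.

nominal=-67.920 wc=[-70.220,-65.799] rss=0.793

Stack each dimension's contribution:
  -A: nom -43.200 → Σnom=-43.200; wc +0.356/-0.356 → slack +0.356/-0.356; half-tol=0.356, Σhalf²=0.126736
  -B: nom -45.700 → Σnom=-88.900; wc +0.090/-0.320 → slack +0.446/-0.676; half-tol=0.205, Σhalf²=0.168761
  +C: nom +21.200 → Σnom=-67.700; wc +0.106/-0.106 → slack +0.552/-0.782; half-tol=0.106, Σhalf²=0.179997
  -D: nom -42.700 → Σnom=-110.400; wc +0.187/-0.187 → slack +0.739/-0.969; half-tol=0.187, Σhalf²=0.214966
  +E: nom +37.320 → Σnom=-73.080; wc +0.180/-0.180 → slack +0.919/-1.149; half-tol=0.180, Σhalf²=0.247366
  -F: nom -38.300 → Σnom=-111.380; wc +0.236/-0.090 → slack +1.155/-1.239; half-tol=0.163, Σhalf²=0.273935
  -G: nom -8.210 → Σnom=-119.590; wc +0.396/-0.171 → slack +1.551/-1.410; half-tol=0.284, Σhalf²=0.354307
  +H: nom +38.400 → Σnom=-81.190; wc +0.140/-0.460 → slack +1.691/-1.870; half-tol=0.300, Σhalf²=0.444307
  +I: nom +13.270 → Σnom=-67.920; wc +0.430/-0.430 → slack +2.121/-2.300; half-tol=0.430, Σhalf²=0.629207
Nominal = -67.920. Worst-case = [-67.920 - 2.300, -67.920 + 2.121] = [-70.220, -65.799]. RSS = √0.629207 = 0.793.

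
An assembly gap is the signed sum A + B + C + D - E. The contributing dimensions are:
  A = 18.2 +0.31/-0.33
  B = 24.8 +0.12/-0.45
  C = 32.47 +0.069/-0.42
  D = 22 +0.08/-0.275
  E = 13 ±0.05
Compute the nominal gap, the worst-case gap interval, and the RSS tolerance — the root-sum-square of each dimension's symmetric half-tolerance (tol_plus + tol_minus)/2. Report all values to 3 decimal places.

nominal=84.470 wc=[82.945,85.099] rss=0.527

Stack each dimension's contribution:
  +A: nom +18.200 → Σnom=18.200; wc +0.310/-0.330 → slack +0.310/-0.330; half-tol=0.320, Σhalf²=0.102400
  +B: nom +24.800 → Σnom=43.000; wc +0.120/-0.450 → slack +0.430/-0.780; half-tol=0.285, Σhalf²=0.183625
  +C: nom +32.470 → Σnom=75.470; wc +0.069/-0.420 → slack +0.499/-1.200; half-tol=0.244, Σhalf²=0.243405
  +D: nom +22.000 → Σnom=97.470; wc +0.080/-0.275 → slack +0.579/-1.475; half-tol=0.178, Σhalf²=0.274912
  -E: nom -13.000 → Σnom=84.470; wc +0.050/-0.050 → slack +0.629/-1.525; half-tol=0.050, Σhalf²=0.277412
Nominal = 84.470. Worst-case = [84.470 - 1.525, 84.470 + 0.629] = [82.945, 85.099]. RSS = √0.277412 = 0.527.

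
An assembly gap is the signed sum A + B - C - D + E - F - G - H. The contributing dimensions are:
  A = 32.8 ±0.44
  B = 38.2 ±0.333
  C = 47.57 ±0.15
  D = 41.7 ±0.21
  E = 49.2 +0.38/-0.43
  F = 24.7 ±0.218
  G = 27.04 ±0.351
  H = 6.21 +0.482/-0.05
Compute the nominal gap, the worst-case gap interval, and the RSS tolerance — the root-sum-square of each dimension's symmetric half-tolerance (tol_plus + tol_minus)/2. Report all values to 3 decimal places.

nominal=-27.020 wc=[-29.634,-24.888] rss=0.881

Stack each dimension's contribution:
  +A: nom +32.800 → Σnom=32.800; wc +0.440/-0.440 → slack +0.440/-0.440; half-tol=0.440, Σhalf²=0.193600
  +B: nom +38.200 → Σnom=71.000; wc +0.333/-0.333 → slack +0.773/-0.773; half-tol=0.333, Σhalf²=0.304489
  -C: nom -47.570 → Σnom=23.430; wc +0.150/-0.150 → slack +0.923/-0.923; half-tol=0.150, Σhalf²=0.326989
  -D: nom -41.700 → Σnom=-18.270; wc +0.210/-0.210 → slack +1.133/-1.133; half-tol=0.210, Σhalf²=0.371089
  +E: nom +49.200 → Σnom=30.930; wc +0.380/-0.430 → slack +1.513/-1.563; half-tol=0.405, Σhalf²=0.535114
  -F: nom -24.700 → Σnom=6.230; wc +0.218/-0.218 → slack +1.731/-1.781; half-tol=0.218, Σhalf²=0.582638
  -G: nom -27.040 → Σnom=-20.810; wc +0.351/-0.351 → slack +2.082/-2.132; half-tol=0.351, Σhalf²=0.705839
  -H: nom -6.210 → Σnom=-27.020; wc +0.050/-0.482 → slack +2.132/-2.614; half-tol=0.266, Σhalf²=0.776595
Nominal = -27.020. Worst-case = [-27.020 - 2.614, -27.020 + 2.132] = [-29.634, -24.888]. RSS = √0.776595 = 0.881.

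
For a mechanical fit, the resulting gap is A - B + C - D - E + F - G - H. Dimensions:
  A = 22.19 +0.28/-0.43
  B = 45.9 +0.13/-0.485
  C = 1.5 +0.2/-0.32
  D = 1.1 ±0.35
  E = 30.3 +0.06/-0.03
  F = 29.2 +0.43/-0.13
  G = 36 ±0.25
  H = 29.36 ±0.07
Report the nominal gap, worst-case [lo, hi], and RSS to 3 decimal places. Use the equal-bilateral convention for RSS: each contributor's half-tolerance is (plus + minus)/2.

nominal=-89.770 wc=[-91.510,-87.675] rss=0.747

Stack each dimension's contribution:
  +A: nom +22.190 → Σnom=22.190; wc +0.280/-0.430 → slack +0.280/-0.430; half-tol=0.355, Σhalf²=0.126025
  -B: nom -45.900 → Σnom=-23.710; wc +0.485/-0.130 → slack +0.765/-0.560; half-tol=0.307, Σhalf²=0.220581
  +C: nom +1.500 → Σnom=-22.210; wc +0.200/-0.320 → slack +0.965/-0.880; half-tol=0.260, Σhalf²=0.288181
  -D: nom -1.100 → Σnom=-23.310; wc +0.350/-0.350 → slack +1.315/-1.230; half-tol=0.350, Σhalf²=0.410681
  -E: nom -30.300 → Σnom=-53.610; wc +0.030/-0.060 → slack +1.345/-1.290; half-tol=0.045, Σhalf²=0.412706
  +F: nom +29.200 → Σnom=-24.410; wc +0.430/-0.130 → slack +1.775/-1.420; half-tol=0.280, Σhalf²=0.491106
  -G: nom -36.000 → Σnom=-60.410; wc +0.250/-0.250 → slack +2.025/-1.670; half-tol=0.250, Σhalf²=0.553606
  -H: nom -29.360 → Σnom=-89.770; wc +0.070/-0.070 → slack +2.095/-1.740; half-tol=0.070, Σhalf²=0.558506
Nominal = -89.770. Worst-case = [-89.770 - 1.740, -89.770 + 2.095] = [-91.510, -87.675]. RSS = √0.558506 = 0.747.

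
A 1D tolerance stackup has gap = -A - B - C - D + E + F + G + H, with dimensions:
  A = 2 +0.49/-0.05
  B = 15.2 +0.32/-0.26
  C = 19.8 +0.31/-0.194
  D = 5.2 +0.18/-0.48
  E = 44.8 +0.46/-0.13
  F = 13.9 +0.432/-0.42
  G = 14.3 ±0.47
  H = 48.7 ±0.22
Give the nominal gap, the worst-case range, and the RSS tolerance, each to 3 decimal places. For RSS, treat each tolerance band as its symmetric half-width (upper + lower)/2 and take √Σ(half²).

Stack each dimension's contribution:
  -A: nom -2.000 → Σnom=-2.000; wc +0.050/-0.490 → slack +0.050/-0.490; half-tol=0.270, Σhalf²=0.072900
  -B: nom -15.200 → Σnom=-17.200; wc +0.260/-0.320 → slack +0.310/-0.810; half-tol=0.290, Σhalf²=0.157000
  -C: nom -19.800 → Σnom=-37.000; wc +0.194/-0.310 → slack +0.504/-1.120; half-tol=0.252, Σhalf²=0.220504
  -D: nom -5.200 → Σnom=-42.200; wc +0.480/-0.180 → slack +0.984/-1.300; half-tol=0.330, Σhalf²=0.329404
  +E: nom +44.800 → Σnom=2.600; wc +0.460/-0.130 → slack +1.444/-1.430; half-tol=0.295, Σhalf²=0.416429
  +F: nom +13.900 → Σnom=16.500; wc +0.432/-0.420 → slack +1.876/-1.850; half-tol=0.426, Σhalf²=0.597905
  +G: nom +14.300 → Σnom=30.800; wc +0.470/-0.470 → slack +2.346/-2.320; half-tol=0.470, Σhalf²=0.818805
  +H: nom +48.700 → Σnom=79.500; wc +0.220/-0.220 → slack +2.566/-2.540; half-tol=0.220, Σhalf²=0.867205
Nominal = 79.500. Worst-case = [79.500 - 2.540, 79.500 + 2.566] = [76.960, 82.066]. RSS = √0.867205 = 0.931.

nominal=79.500 wc=[76.960,82.066] rss=0.931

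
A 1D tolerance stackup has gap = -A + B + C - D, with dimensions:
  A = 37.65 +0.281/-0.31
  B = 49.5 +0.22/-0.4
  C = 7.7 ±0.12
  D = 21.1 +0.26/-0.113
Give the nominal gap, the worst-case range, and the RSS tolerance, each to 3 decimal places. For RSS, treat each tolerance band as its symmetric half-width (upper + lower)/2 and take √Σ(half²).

nominal=-1.550 wc=[-2.611,-0.787] rss=0.482

Stack each dimension's contribution:
  -A: nom -37.650 → Σnom=-37.650; wc +0.310/-0.281 → slack +0.310/-0.281; half-tol=0.295, Σhalf²=0.087320
  +B: nom +49.500 → Σnom=11.850; wc +0.220/-0.400 → slack +0.530/-0.681; half-tol=0.310, Σhalf²=0.183420
  +C: nom +7.700 → Σnom=19.550; wc +0.120/-0.120 → slack +0.650/-0.801; half-tol=0.120, Σhalf²=0.197820
  -D: nom -21.100 → Σnom=-1.550; wc +0.113/-0.260 → slack +0.763/-1.061; half-tol=0.186, Σhalf²=0.232602
Nominal = -1.550. Worst-case = [-1.550 - 1.061, -1.550 + 0.763] = [-2.611, -0.787]. RSS = √0.232602 = 0.482.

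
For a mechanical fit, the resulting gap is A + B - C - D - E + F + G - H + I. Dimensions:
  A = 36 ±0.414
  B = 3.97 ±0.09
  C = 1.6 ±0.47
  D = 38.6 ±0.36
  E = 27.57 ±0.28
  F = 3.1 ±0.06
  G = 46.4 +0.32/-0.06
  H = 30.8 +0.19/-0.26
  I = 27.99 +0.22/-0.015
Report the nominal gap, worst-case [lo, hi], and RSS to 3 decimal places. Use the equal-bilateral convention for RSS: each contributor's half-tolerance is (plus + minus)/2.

Stack each dimension's contribution:
  +A: nom +36.000 → Σnom=36.000; wc +0.414/-0.414 → slack +0.414/-0.414; half-tol=0.414, Σhalf²=0.171396
  +B: nom +3.970 → Σnom=39.970; wc +0.090/-0.090 → slack +0.504/-0.504; half-tol=0.090, Σhalf²=0.179496
  -C: nom -1.600 → Σnom=38.370; wc +0.470/-0.470 → slack +0.974/-0.974; half-tol=0.470, Σhalf²=0.400396
  -D: nom -38.600 → Σnom=-0.230; wc +0.360/-0.360 → slack +1.334/-1.334; half-tol=0.360, Σhalf²=0.529996
  -E: nom -27.570 → Σnom=-27.800; wc +0.280/-0.280 → slack +1.614/-1.614; half-tol=0.280, Σhalf²=0.608396
  +F: nom +3.100 → Σnom=-24.700; wc +0.060/-0.060 → slack +1.674/-1.674; half-tol=0.060, Σhalf²=0.611996
  +G: nom +46.400 → Σnom=21.700; wc +0.320/-0.060 → slack +1.994/-1.734; half-tol=0.190, Σhalf²=0.648096
  -H: nom -30.800 → Σnom=-9.100; wc +0.260/-0.190 → slack +2.254/-1.924; half-tol=0.225, Σhalf²=0.698721
  +I: nom +27.990 → Σnom=18.890; wc +0.220/-0.015 → slack +2.474/-1.939; half-tol=0.117, Σhalf²=0.712527
Nominal = 18.890. Worst-case = [18.890 - 1.939, 18.890 + 2.474] = [16.951, 21.364]. RSS = √0.712527 = 0.844.

nominal=18.890 wc=[16.951,21.364] rss=0.844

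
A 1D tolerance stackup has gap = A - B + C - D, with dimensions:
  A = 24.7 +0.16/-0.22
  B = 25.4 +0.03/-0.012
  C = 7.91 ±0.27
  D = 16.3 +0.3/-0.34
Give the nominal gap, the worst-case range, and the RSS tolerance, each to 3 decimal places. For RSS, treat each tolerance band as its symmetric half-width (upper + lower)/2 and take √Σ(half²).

nominal=-9.090 wc=[-9.910,-8.308] rss=0.460

Stack each dimension's contribution:
  +A: nom +24.700 → Σnom=24.700; wc +0.160/-0.220 → slack +0.160/-0.220; half-tol=0.190, Σhalf²=0.036100
  -B: nom -25.400 → Σnom=-0.700; wc +0.012/-0.030 → slack +0.172/-0.250; half-tol=0.021, Σhalf²=0.036541
  +C: nom +7.910 → Σnom=7.210; wc +0.270/-0.270 → slack +0.442/-0.520; half-tol=0.270, Σhalf²=0.109441
  -D: nom -16.300 → Σnom=-9.090; wc +0.340/-0.300 → slack +0.782/-0.820; half-tol=0.320, Σhalf²=0.211841
Nominal = -9.090. Worst-case = [-9.090 - 0.820, -9.090 + 0.782] = [-9.910, -8.308]. RSS = √0.211841 = 0.460.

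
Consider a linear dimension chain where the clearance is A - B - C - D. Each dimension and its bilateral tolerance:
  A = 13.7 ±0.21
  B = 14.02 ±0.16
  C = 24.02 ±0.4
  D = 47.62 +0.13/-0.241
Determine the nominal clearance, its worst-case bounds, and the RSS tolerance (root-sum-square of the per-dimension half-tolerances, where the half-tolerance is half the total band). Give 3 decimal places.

Stack each dimension's contribution:
  +A: nom +13.700 → Σnom=13.700; wc +0.210/-0.210 → slack +0.210/-0.210; half-tol=0.210, Σhalf²=0.044100
  -B: nom -14.020 → Σnom=-0.320; wc +0.160/-0.160 → slack +0.370/-0.370; half-tol=0.160, Σhalf²=0.069700
  -C: nom -24.020 → Σnom=-24.340; wc +0.400/-0.400 → slack +0.770/-0.770; half-tol=0.400, Σhalf²=0.229700
  -D: nom -47.620 → Σnom=-71.960; wc +0.241/-0.130 → slack +1.011/-0.900; half-tol=0.185, Σhalf²=0.264110
Nominal = -71.960. Worst-case = [-71.960 - 0.900, -71.960 + 1.011] = [-72.860, -70.949]. RSS = √0.264110 = 0.514.

nominal=-71.960 wc=[-72.860,-70.949] rss=0.514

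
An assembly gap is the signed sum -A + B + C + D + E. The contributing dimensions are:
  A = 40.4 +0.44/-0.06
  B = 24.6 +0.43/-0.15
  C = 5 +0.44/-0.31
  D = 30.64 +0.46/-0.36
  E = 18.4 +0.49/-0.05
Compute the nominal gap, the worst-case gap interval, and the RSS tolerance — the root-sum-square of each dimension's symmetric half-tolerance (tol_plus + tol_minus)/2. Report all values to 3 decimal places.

nominal=38.240 wc=[36.930,40.120] rss=0.727

Stack each dimension's contribution:
  -A: nom -40.400 → Σnom=-40.400; wc +0.060/-0.440 → slack +0.060/-0.440; half-tol=0.250, Σhalf²=0.062500
  +B: nom +24.600 → Σnom=-15.800; wc +0.430/-0.150 → slack +0.490/-0.590; half-tol=0.290, Σhalf²=0.146600
  +C: nom +5.000 → Σnom=-10.800; wc +0.440/-0.310 → slack +0.930/-0.900; half-tol=0.375, Σhalf²=0.287225
  +D: nom +30.640 → Σnom=19.840; wc +0.460/-0.360 → slack +1.390/-1.260; half-tol=0.410, Σhalf²=0.455325
  +E: nom +18.400 → Σnom=38.240; wc +0.490/-0.050 → slack +1.880/-1.310; half-tol=0.270, Σhalf²=0.528225
Nominal = 38.240. Worst-case = [38.240 - 1.310, 38.240 + 1.880] = [36.930, 40.120]. RSS = √0.528225 = 0.727.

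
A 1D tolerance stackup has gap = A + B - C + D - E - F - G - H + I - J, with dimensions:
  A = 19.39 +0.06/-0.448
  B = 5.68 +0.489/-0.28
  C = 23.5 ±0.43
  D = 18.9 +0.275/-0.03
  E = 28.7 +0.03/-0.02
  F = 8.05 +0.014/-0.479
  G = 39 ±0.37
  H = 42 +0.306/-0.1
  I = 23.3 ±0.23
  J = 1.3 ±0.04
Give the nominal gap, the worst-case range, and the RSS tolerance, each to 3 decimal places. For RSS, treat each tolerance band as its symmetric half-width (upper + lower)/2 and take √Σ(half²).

nominal=-75.280 wc=[-77.458,-72.787] rss=0.845

Stack each dimension's contribution:
  +A: nom +19.390 → Σnom=19.390; wc +0.060/-0.448 → slack +0.060/-0.448; half-tol=0.254, Σhalf²=0.064516
  +B: nom +5.680 → Σnom=25.070; wc +0.489/-0.280 → slack +0.549/-0.728; half-tol=0.385, Σhalf²=0.212356
  -C: nom -23.500 → Σnom=1.570; wc +0.430/-0.430 → slack +0.979/-1.158; half-tol=0.430, Σhalf²=0.397256
  +D: nom +18.900 → Σnom=20.470; wc +0.275/-0.030 → slack +1.254/-1.188; half-tol=0.153, Σhalf²=0.420512
  -E: nom -28.700 → Σnom=-8.230; wc +0.020/-0.030 → slack +1.274/-1.218; half-tol=0.025, Σhalf²=0.421137
  -F: nom -8.050 → Σnom=-16.280; wc +0.479/-0.014 → slack +1.753/-1.232; half-tol=0.246, Σhalf²=0.481900
  -G: nom -39.000 → Σnom=-55.280; wc +0.370/-0.370 → slack +2.123/-1.602; half-tol=0.370, Σhalf²=0.618800
  -H: nom -42.000 → Σnom=-97.280; wc +0.100/-0.306 → slack +2.223/-1.908; half-tol=0.203, Σhalf²=0.660009
  +I: nom +23.300 → Σnom=-73.980; wc +0.230/-0.230 → slack +2.453/-2.138; half-tol=0.230, Σhalf²=0.712909
  -J: nom -1.300 → Σnom=-75.280; wc +0.040/-0.040 → slack +2.493/-2.178; half-tol=0.040, Σhalf²=0.714509
Nominal = -75.280. Worst-case = [-75.280 - 2.178, -75.280 + 2.493] = [-77.458, -72.787]. RSS = √0.714509 = 0.845.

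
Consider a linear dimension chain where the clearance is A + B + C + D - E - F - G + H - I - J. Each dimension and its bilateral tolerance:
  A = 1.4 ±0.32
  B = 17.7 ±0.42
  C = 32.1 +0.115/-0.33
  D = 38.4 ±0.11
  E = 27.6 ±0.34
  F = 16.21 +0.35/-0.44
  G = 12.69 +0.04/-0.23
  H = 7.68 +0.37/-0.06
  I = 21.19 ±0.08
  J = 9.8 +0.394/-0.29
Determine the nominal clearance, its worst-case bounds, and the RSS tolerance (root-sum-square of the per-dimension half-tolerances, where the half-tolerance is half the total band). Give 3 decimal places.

Stack each dimension's contribution:
  +A: nom +1.400 → Σnom=1.400; wc +0.320/-0.320 → slack +0.320/-0.320; half-tol=0.320, Σhalf²=0.102400
  +B: nom +17.700 → Σnom=19.100; wc +0.420/-0.420 → slack +0.740/-0.740; half-tol=0.420, Σhalf²=0.278800
  +C: nom +32.100 → Σnom=51.200; wc +0.115/-0.330 → slack +0.855/-1.070; half-tol=0.223, Σhalf²=0.328306
  +D: nom +38.400 → Σnom=89.600; wc +0.110/-0.110 → slack +0.965/-1.180; half-tol=0.110, Σhalf²=0.340406
  -E: nom -27.600 → Σnom=62.000; wc +0.340/-0.340 → slack +1.305/-1.520; half-tol=0.340, Σhalf²=0.456006
  -F: nom -16.210 → Σnom=45.790; wc +0.440/-0.350 → slack +1.745/-1.870; half-tol=0.395, Σhalf²=0.612031
  -G: nom -12.690 → Σnom=33.100; wc +0.230/-0.040 → slack +1.975/-1.910; half-tol=0.135, Σhalf²=0.630256
  +H: nom +7.680 → Σnom=40.780; wc +0.370/-0.060 → slack +2.345/-1.970; half-tol=0.215, Σhalf²=0.676481
  -I: nom -21.190 → Σnom=19.590; wc +0.080/-0.080 → slack +2.425/-2.050; half-tol=0.080, Σhalf²=0.682881
  -J: nom -9.800 → Σnom=9.790; wc +0.290/-0.394 → slack +2.715/-2.444; half-tol=0.342, Σhalf²=0.799845
Nominal = 9.790. Worst-case = [9.790 - 2.444, 9.790 + 2.715] = [7.346, 12.505]. RSS = √0.799845 = 0.894.

nominal=9.790 wc=[7.346,12.505] rss=0.894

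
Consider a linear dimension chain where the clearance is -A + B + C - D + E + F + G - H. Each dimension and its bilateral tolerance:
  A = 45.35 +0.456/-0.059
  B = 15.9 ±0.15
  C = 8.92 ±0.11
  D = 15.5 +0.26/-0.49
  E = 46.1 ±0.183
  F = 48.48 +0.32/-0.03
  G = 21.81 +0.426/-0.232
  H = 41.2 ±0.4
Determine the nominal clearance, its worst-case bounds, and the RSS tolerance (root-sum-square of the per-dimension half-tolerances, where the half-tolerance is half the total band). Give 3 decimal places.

Stack each dimension's contribution:
  -A: nom -45.350 → Σnom=-45.350; wc +0.059/-0.456 → slack +0.059/-0.456; half-tol=0.258, Σhalf²=0.066306
  +B: nom +15.900 → Σnom=-29.450; wc +0.150/-0.150 → slack +0.209/-0.606; half-tol=0.150, Σhalf²=0.088806
  +C: nom +8.920 → Σnom=-20.530; wc +0.110/-0.110 → slack +0.319/-0.716; half-tol=0.110, Σhalf²=0.100906
  -D: nom -15.500 → Σnom=-36.030; wc +0.490/-0.260 → slack +0.809/-0.976; half-tol=0.375, Σhalf²=0.241531
  +E: nom +46.100 → Σnom=10.070; wc +0.183/-0.183 → slack +0.992/-1.159; half-tol=0.183, Σhalf²=0.275020
  +F: nom +48.480 → Σnom=58.550; wc +0.320/-0.030 → slack +1.312/-1.189; half-tol=0.175, Σhalf²=0.305645
  +G: nom +21.810 → Σnom=80.360; wc +0.426/-0.232 → slack +1.738/-1.421; half-tol=0.329, Σhalf²=0.413886
  -H: nom -41.200 → Σnom=39.160; wc +0.400/-0.400 → slack +2.138/-1.821; half-tol=0.400, Σhalf²=0.573886
Nominal = 39.160. Worst-case = [39.160 - 1.821, 39.160 + 2.138] = [37.339, 41.298]. RSS = √0.573886 = 0.758.

nominal=39.160 wc=[37.339,41.298] rss=0.758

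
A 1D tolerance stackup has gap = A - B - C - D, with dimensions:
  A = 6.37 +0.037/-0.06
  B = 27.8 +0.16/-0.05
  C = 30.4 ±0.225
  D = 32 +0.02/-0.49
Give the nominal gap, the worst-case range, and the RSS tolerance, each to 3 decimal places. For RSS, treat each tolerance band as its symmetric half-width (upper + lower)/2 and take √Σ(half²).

nominal=-83.830 wc=[-84.295,-83.028] rss=0.359

Stack each dimension's contribution:
  +A: nom +6.370 → Σnom=6.370; wc +0.037/-0.060 → slack +0.037/-0.060; half-tol=0.049, Σhalf²=0.002352
  -B: nom -27.800 → Σnom=-21.430; wc +0.050/-0.160 → slack +0.087/-0.220; half-tol=0.105, Σhalf²=0.013377
  -C: nom -30.400 → Σnom=-51.830; wc +0.225/-0.225 → slack +0.312/-0.445; half-tol=0.225, Σhalf²=0.064002
  -D: nom -32.000 → Σnom=-83.830; wc +0.490/-0.020 → slack +0.802/-0.465; half-tol=0.255, Σhalf²=0.129027
Nominal = -83.830. Worst-case = [-83.830 - 0.465, -83.830 + 0.802] = [-84.295, -83.028]. RSS = √0.129027 = 0.359.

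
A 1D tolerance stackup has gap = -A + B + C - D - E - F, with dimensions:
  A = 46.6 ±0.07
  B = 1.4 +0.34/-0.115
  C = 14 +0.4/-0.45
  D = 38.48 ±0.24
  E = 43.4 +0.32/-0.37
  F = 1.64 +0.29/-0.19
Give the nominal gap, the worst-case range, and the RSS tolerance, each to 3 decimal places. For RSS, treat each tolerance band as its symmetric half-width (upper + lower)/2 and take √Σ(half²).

nominal=-114.720 wc=[-116.205,-113.110] rss=0.687

Stack each dimension's contribution:
  -A: nom -46.600 → Σnom=-46.600; wc +0.070/-0.070 → slack +0.070/-0.070; half-tol=0.070, Σhalf²=0.004900
  +B: nom +1.400 → Σnom=-45.200; wc +0.340/-0.115 → slack +0.410/-0.185; half-tol=0.228, Σhalf²=0.056656
  +C: nom +14.000 → Σnom=-31.200; wc +0.400/-0.450 → slack +0.810/-0.635; half-tol=0.425, Σhalf²=0.237281
  -D: nom -38.480 → Σnom=-69.680; wc +0.240/-0.240 → slack +1.050/-0.875; half-tol=0.240, Σhalf²=0.294881
  -E: nom -43.400 → Σnom=-113.080; wc +0.370/-0.320 → slack +1.420/-1.195; half-tol=0.345, Σhalf²=0.413906
  -F: nom -1.640 → Σnom=-114.720; wc +0.190/-0.290 → slack +1.610/-1.485; half-tol=0.240, Σhalf²=0.471506
Nominal = -114.720. Worst-case = [-114.720 - 1.485, -114.720 + 1.610] = [-116.205, -113.110]. RSS = √0.471506 = 0.687.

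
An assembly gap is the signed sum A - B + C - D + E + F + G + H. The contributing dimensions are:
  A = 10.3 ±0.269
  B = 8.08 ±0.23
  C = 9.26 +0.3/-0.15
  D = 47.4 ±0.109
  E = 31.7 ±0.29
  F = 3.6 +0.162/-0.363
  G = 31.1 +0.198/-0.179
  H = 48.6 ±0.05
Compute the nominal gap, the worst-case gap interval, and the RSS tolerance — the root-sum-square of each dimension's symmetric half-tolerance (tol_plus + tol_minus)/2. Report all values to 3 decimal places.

Stack each dimension's contribution:
  +A: nom +10.300 → Σnom=10.300; wc +0.269/-0.269 → slack +0.269/-0.269; half-tol=0.269, Σhalf²=0.072361
  -B: nom -8.080 → Σnom=2.220; wc +0.230/-0.230 → slack +0.499/-0.499; half-tol=0.230, Σhalf²=0.125261
  +C: nom +9.260 → Σnom=11.480; wc +0.300/-0.150 → slack +0.799/-0.649; half-tol=0.225, Σhalf²=0.175886
  -D: nom -47.400 → Σnom=-35.920; wc +0.109/-0.109 → slack +0.908/-0.758; half-tol=0.109, Σhalf²=0.187767
  +E: nom +31.700 → Σnom=-4.220; wc +0.290/-0.290 → slack +1.198/-1.048; half-tol=0.290, Σhalf²=0.271867
  +F: nom +3.600 → Σnom=-0.620; wc +0.162/-0.363 → slack +1.360/-1.411; half-tol=0.263, Σhalf²=0.340773
  +G: nom +31.100 → Σnom=30.480; wc +0.198/-0.179 → slack +1.558/-1.590; half-tol=0.189, Σhalf²=0.376305
  +H: nom +48.600 → Σnom=79.080; wc +0.050/-0.050 → slack +1.608/-1.640; half-tol=0.050, Σhalf²=0.378805
Nominal = 79.080. Worst-case = [79.080 - 1.640, 79.080 + 1.608] = [77.440, 80.688]. RSS = √0.378805 = 0.615.

nominal=79.080 wc=[77.440,80.688] rss=0.615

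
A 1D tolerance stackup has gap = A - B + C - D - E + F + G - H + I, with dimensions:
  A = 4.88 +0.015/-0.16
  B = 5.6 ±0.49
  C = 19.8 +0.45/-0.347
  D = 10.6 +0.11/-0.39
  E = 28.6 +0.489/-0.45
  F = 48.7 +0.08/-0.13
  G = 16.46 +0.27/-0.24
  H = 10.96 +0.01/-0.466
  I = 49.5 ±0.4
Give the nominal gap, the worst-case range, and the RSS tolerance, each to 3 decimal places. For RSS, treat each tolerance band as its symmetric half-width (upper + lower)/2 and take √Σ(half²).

nominal=83.580 wc=[81.204,86.591] rss=0.991

Stack each dimension's contribution:
  +A: nom +4.880 → Σnom=4.880; wc +0.015/-0.160 → slack +0.015/-0.160; half-tol=0.087, Σhalf²=0.007656
  -B: nom -5.600 → Σnom=-0.720; wc +0.490/-0.490 → slack +0.505/-0.650; half-tol=0.490, Σhalf²=0.247756
  +C: nom +19.800 → Σnom=19.080; wc +0.450/-0.347 → slack +0.955/-0.997; half-tol=0.398, Σhalf²=0.406558
  -D: nom -10.600 → Σnom=8.480; wc +0.390/-0.110 → slack +1.345/-1.107; half-tol=0.250, Σhalf²=0.469058
  -E: nom -28.600 → Σnom=-20.120; wc +0.450/-0.489 → slack +1.795/-1.596; half-tol=0.470, Σhalf²=0.689489
  +F: nom +48.700 → Σnom=28.580; wc +0.080/-0.130 → slack +1.875/-1.726; half-tol=0.105, Σhalf²=0.700514
  +G: nom +16.460 → Σnom=45.040; wc +0.270/-0.240 → slack +2.145/-1.966; half-tol=0.255, Σhalf²=0.765539
  -H: nom -10.960 → Σnom=34.080; wc +0.466/-0.010 → slack +2.611/-1.976; half-tol=0.238, Σhalf²=0.822183
  +I: nom +49.500 → Σnom=83.580; wc +0.400/-0.400 → slack +3.011/-2.376; half-tol=0.400, Σhalf²=0.982183
Nominal = 83.580. Worst-case = [83.580 - 2.376, 83.580 + 3.011] = [81.204, 86.591]. RSS = √0.982183 = 0.991.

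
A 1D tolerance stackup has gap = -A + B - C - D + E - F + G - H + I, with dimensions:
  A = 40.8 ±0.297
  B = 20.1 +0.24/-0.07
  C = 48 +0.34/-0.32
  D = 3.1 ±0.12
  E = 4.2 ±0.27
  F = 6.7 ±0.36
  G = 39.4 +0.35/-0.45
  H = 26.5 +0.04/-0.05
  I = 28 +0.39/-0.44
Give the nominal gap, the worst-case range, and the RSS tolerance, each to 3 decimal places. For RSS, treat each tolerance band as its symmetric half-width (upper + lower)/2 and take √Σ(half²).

nominal=-33.400 wc=[-35.787,-31.003] rss=0.879

Stack each dimension's contribution:
  -A: nom -40.800 → Σnom=-40.800; wc +0.297/-0.297 → slack +0.297/-0.297; half-tol=0.297, Σhalf²=0.088209
  +B: nom +20.100 → Σnom=-20.700; wc +0.240/-0.070 → slack +0.537/-0.367; half-tol=0.155, Σhalf²=0.112234
  -C: nom -48.000 → Σnom=-68.700; wc +0.320/-0.340 → slack +0.857/-0.707; half-tol=0.330, Σhalf²=0.221134
  -D: nom -3.100 → Σnom=-71.800; wc +0.120/-0.120 → slack +0.977/-0.827; half-tol=0.120, Σhalf²=0.235534
  +E: nom +4.200 → Σnom=-67.600; wc +0.270/-0.270 → slack +1.247/-1.097; half-tol=0.270, Σhalf²=0.308434
  -F: nom -6.700 → Σnom=-74.300; wc +0.360/-0.360 → slack +1.607/-1.457; half-tol=0.360, Σhalf²=0.438034
  +G: nom +39.400 → Σnom=-34.900; wc +0.350/-0.450 → slack +1.957/-1.907; half-tol=0.400, Σhalf²=0.598034
  -H: nom -26.500 → Σnom=-61.400; wc +0.050/-0.040 → slack +2.007/-1.947; half-tol=0.045, Σhalf²=0.600059
  +I: nom +28.000 → Σnom=-33.400; wc +0.390/-0.440 → slack +2.397/-2.387; half-tol=0.415, Σhalf²=0.772284
Nominal = -33.400. Worst-case = [-33.400 - 2.387, -33.400 + 2.397] = [-35.787, -31.003]. RSS = √0.772284 = 0.879.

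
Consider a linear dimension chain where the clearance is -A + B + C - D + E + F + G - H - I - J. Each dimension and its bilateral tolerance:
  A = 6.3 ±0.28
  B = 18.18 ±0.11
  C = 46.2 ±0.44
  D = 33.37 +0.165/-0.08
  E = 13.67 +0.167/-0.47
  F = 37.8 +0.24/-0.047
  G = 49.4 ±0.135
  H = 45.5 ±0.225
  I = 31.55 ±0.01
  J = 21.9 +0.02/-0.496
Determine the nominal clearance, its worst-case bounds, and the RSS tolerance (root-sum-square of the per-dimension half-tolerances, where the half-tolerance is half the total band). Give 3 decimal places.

nominal=26.630 wc=[24.728,28.813] rss=0.746

Stack each dimension's contribution:
  -A: nom -6.300 → Σnom=-6.300; wc +0.280/-0.280 → slack +0.280/-0.280; half-tol=0.280, Σhalf²=0.078400
  +B: nom +18.180 → Σnom=11.880; wc +0.110/-0.110 → slack +0.390/-0.390; half-tol=0.110, Σhalf²=0.090500
  +C: nom +46.200 → Σnom=58.080; wc +0.440/-0.440 → slack +0.830/-0.830; half-tol=0.440, Σhalf²=0.284100
  -D: nom -33.370 → Σnom=24.710; wc +0.080/-0.165 → slack +0.910/-0.995; half-tol=0.122, Σhalf²=0.299106
  +E: nom +13.670 → Σnom=38.380; wc +0.167/-0.470 → slack +1.077/-1.465; half-tol=0.319, Σhalf²=0.400549
  +F: nom +37.800 → Σnom=76.180; wc +0.240/-0.047 → slack +1.317/-1.512; half-tol=0.143, Σhalf²=0.421141
  +G: nom +49.400 → Σnom=125.580; wc +0.135/-0.135 → slack +1.452/-1.647; half-tol=0.135, Σhalf²=0.439366
  -H: nom -45.500 → Σnom=80.080; wc +0.225/-0.225 → slack +1.677/-1.872; half-tol=0.225, Σhalf²=0.489991
  -I: nom -31.550 → Σnom=48.530; wc +0.010/-0.010 → slack +1.687/-1.882; half-tol=0.010, Σhalf²=0.490091
  -J: nom -21.900 → Σnom=26.630; wc +0.496/-0.020 → slack +2.183/-1.902; half-tol=0.258, Σhalf²=0.556655
Nominal = 26.630. Worst-case = [26.630 - 1.902, 26.630 + 2.183] = [24.728, 28.813]. RSS = √0.556655 = 0.746.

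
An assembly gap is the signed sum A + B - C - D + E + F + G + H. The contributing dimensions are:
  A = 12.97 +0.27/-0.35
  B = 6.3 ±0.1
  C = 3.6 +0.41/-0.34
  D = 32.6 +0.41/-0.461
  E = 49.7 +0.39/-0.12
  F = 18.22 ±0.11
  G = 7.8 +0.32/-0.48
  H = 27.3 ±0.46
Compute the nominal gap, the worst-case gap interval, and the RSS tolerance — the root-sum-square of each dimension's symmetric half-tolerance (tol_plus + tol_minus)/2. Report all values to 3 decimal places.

Stack each dimension's contribution:
  +A: nom +12.970 → Σnom=12.970; wc +0.270/-0.350 → slack +0.270/-0.350; half-tol=0.310, Σhalf²=0.096100
  +B: nom +6.300 → Σnom=19.270; wc +0.100/-0.100 → slack +0.370/-0.450; half-tol=0.100, Σhalf²=0.106100
  -C: nom -3.600 → Σnom=15.670; wc +0.340/-0.410 → slack +0.710/-0.860; half-tol=0.375, Σhalf²=0.246725
  -D: nom -32.600 → Σnom=-16.930; wc +0.461/-0.410 → slack +1.171/-1.270; half-tol=0.435, Σhalf²=0.436385
  +E: nom +49.700 → Σnom=32.770; wc +0.390/-0.120 → slack +1.561/-1.390; half-tol=0.255, Σhalf²=0.501410
  +F: nom +18.220 → Σnom=50.990; wc +0.110/-0.110 → slack +1.671/-1.500; half-tol=0.110, Σhalf²=0.513510
  +G: nom +7.800 → Σnom=58.790; wc +0.320/-0.480 → slack +1.991/-1.980; half-tol=0.400, Σhalf²=0.673510
  +H: nom +27.300 → Σnom=86.090; wc +0.460/-0.460 → slack +2.451/-2.440; half-tol=0.460, Σhalf²=0.885110
Nominal = 86.090. Worst-case = [86.090 - 2.440, 86.090 + 2.451] = [83.650, 88.541]. RSS = √0.885110 = 0.941.

nominal=86.090 wc=[83.650,88.541] rss=0.941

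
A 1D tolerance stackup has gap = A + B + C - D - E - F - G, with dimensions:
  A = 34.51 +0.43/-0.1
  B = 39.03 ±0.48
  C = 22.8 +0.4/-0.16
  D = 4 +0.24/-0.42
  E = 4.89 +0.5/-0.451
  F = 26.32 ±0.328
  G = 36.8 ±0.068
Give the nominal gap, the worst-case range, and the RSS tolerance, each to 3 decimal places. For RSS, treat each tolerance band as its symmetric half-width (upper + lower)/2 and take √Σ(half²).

Stack each dimension's contribution:
  +A: nom +34.510 → Σnom=34.510; wc +0.430/-0.100 → slack +0.430/-0.100; half-tol=0.265, Σhalf²=0.070225
  +B: nom +39.030 → Σnom=73.540; wc +0.480/-0.480 → slack +0.910/-0.580; half-tol=0.480, Σhalf²=0.300625
  +C: nom +22.800 → Σnom=96.340; wc +0.400/-0.160 → slack +1.310/-0.740; half-tol=0.280, Σhalf²=0.379025
  -D: nom -4.000 → Σnom=92.340; wc +0.420/-0.240 → slack +1.730/-0.980; half-tol=0.330, Σhalf²=0.487925
  -E: nom -4.890 → Σnom=87.450; wc +0.451/-0.500 → slack +2.181/-1.480; half-tol=0.476, Σhalf²=0.714025
  -F: nom -26.320 → Σnom=61.130; wc +0.328/-0.328 → slack +2.509/-1.808; half-tol=0.328, Σhalf²=0.821609
  -G: nom -36.800 → Σnom=24.330; wc +0.068/-0.068 → slack +2.577/-1.876; half-tol=0.068, Σhalf²=0.826233
Nominal = 24.330. Worst-case = [24.330 - 1.876, 24.330 + 2.577] = [22.454, 26.907]. RSS = √0.826233 = 0.909.

nominal=24.330 wc=[22.454,26.907] rss=0.909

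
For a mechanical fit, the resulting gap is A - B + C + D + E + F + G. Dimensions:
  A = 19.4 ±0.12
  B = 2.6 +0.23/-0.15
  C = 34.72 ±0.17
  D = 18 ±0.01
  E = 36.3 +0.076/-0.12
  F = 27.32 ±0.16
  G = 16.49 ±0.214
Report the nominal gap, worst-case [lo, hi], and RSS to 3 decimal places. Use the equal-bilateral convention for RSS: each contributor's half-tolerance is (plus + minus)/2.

nominal=149.630 wc=[148.606,150.530] rss=0.401

Stack each dimension's contribution:
  +A: nom +19.400 → Σnom=19.400; wc +0.120/-0.120 → slack +0.120/-0.120; half-tol=0.120, Σhalf²=0.014400
  -B: nom -2.600 → Σnom=16.800; wc +0.150/-0.230 → slack +0.270/-0.350; half-tol=0.190, Σhalf²=0.050500
  +C: nom +34.720 → Σnom=51.520; wc +0.170/-0.170 → slack +0.440/-0.520; half-tol=0.170, Σhalf²=0.079400
  +D: nom +18.000 → Σnom=69.520; wc +0.010/-0.010 → slack +0.450/-0.530; half-tol=0.010, Σhalf²=0.079500
  +E: nom +36.300 → Σnom=105.820; wc +0.076/-0.120 → slack +0.526/-0.650; half-tol=0.098, Σhalf²=0.089104
  +F: nom +27.320 → Σnom=133.140; wc +0.160/-0.160 → slack +0.686/-0.810; half-tol=0.160, Σhalf²=0.114704
  +G: nom +16.490 → Σnom=149.630; wc +0.214/-0.214 → slack +0.900/-1.024; half-tol=0.214, Σhalf²=0.160500
Nominal = 149.630. Worst-case = [149.630 - 1.024, 149.630 + 0.900] = [148.606, 150.530]. RSS = √0.160500 = 0.401.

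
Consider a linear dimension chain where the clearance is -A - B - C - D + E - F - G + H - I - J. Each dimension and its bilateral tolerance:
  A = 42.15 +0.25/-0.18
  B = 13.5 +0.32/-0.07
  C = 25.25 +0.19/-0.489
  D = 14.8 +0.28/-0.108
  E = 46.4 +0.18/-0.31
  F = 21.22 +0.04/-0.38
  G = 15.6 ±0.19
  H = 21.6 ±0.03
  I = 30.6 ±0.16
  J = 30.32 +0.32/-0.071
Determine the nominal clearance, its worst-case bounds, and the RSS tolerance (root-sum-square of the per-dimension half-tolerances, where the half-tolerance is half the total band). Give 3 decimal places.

Stack each dimension's contribution:
  -A: nom -42.150 → Σnom=-42.150; wc +0.180/-0.250 → slack +0.180/-0.250; half-tol=0.215, Σhalf²=0.046225
  -B: nom -13.500 → Σnom=-55.650; wc +0.070/-0.320 → slack +0.250/-0.570; half-tol=0.195, Σhalf²=0.084250
  -C: nom -25.250 → Σnom=-80.900; wc +0.489/-0.190 → slack +0.739/-0.760; half-tol=0.340, Σhalf²=0.199510
  -D: nom -14.800 → Σnom=-95.700; wc +0.108/-0.280 → slack +0.847/-1.040; half-tol=0.194, Σhalf²=0.237146
  +E: nom +46.400 → Σnom=-49.300; wc +0.180/-0.310 → slack +1.027/-1.350; half-tol=0.245, Σhalf²=0.297171
  -F: nom -21.220 → Σnom=-70.520; wc +0.380/-0.040 → slack +1.407/-1.390; half-tol=0.210, Σhalf²=0.341271
  -G: nom -15.600 → Σnom=-86.120; wc +0.190/-0.190 → slack +1.597/-1.580; half-tol=0.190, Σhalf²=0.377371
  +H: nom +21.600 → Σnom=-64.520; wc +0.030/-0.030 → slack +1.627/-1.610; half-tol=0.030, Σhalf²=0.378271
  -I: nom -30.600 → Σnom=-95.120; wc +0.160/-0.160 → slack +1.787/-1.770; half-tol=0.160, Σhalf²=0.403871
  -J: nom -30.320 → Σnom=-125.440; wc +0.071/-0.320 → slack +1.858/-2.090; half-tol=0.196, Σhalf²=0.442092
Nominal = -125.440. Worst-case = [-125.440 - 2.090, -125.440 + 1.858] = [-127.530, -123.582]. RSS = √0.442092 = 0.665.

nominal=-125.440 wc=[-127.530,-123.582] rss=0.665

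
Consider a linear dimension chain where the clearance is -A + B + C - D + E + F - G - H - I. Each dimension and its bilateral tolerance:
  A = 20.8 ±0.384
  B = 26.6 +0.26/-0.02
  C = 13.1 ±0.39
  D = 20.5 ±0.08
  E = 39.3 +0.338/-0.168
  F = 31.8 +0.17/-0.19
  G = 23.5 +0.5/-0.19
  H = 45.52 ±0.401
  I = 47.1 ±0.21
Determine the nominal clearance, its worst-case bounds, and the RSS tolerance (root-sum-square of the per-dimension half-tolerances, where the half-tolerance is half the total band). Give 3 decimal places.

Stack each dimension's contribution:
  -A: nom -20.800 → Σnom=-20.800; wc +0.384/-0.384 → slack +0.384/-0.384; half-tol=0.384, Σhalf²=0.147456
  +B: nom +26.600 → Σnom=5.800; wc +0.260/-0.020 → slack +0.644/-0.404; half-tol=0.140, Σhalf²=0.167056
  +C: nom +13.100 → Σnom=18.900; wc +0.390/-0.390 → slack +1.034/-0.794; half-tol=0.390, Σhalf²=0.319156
  -D: nom -20.500 → Σnom=-1.600; wc +0.080/-0.080 → slack +1.114/-0.874; half-tol=0.080, Σhalf²=0.325556
  +E: nom +39.300 → Σnom=37.700; wc +0.338/-0.168 → slack +1.452/-1.042; half-tol=0.253, Σhalf²=0.389565
  +F: nom +31.800 → Σnom=69.500; wc +0.170/-0.190 → slack +1.622/-1.232; half-tol=0.180, Σhalf²=0.421965
  -G: nom -23.500 → Σnom=46.000; wc +0.190/-0.500 → slack +1.812/-1.732; half-tol=0.345, Σhalf²=0.540990
  -H: nom -45.520 → Σnom=0.480; wc +0.401/-0.401 → slack +2.213/-2.133; half-tol=0.401, Σhalf²=0.701791
  -I: nom -47.100 → Σnom=-46.620; wc +0.210/-0.210 → slack +2.423/-2.343; half-tol=0.210, Σhalf²=0.745891
Nominal = -46.620. Worst-case = [-46.620 - 2.343, -46.620 + 2.423] = [-48.963, -44.197]. RSS = √0.745891 = 0.864.

nominal=-46.620 wc=[-48.963,-44.197] rss=0.864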